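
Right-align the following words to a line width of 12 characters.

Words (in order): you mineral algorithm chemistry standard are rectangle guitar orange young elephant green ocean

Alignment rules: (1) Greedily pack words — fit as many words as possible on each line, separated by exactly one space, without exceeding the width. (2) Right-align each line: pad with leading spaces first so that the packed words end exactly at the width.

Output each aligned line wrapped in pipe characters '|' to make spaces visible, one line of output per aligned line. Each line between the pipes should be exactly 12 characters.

Answer: | you mineral|
|   algorithm|
|   chemistry|
|standard are|
|   rectangle|
|      guitar|
|orange young|
|    elephant|
| green ocean|

Derivation:
Line 1: ['you', 'mineral'] (min_width=11, slack=1)
Line 2: ['algorithm'] (min_width=9, slack=3)
Line 3: ['chemistry'] (min_width=9, slack=3)
Line 4: ['standard', 'are'] (min_width=12, slack=0)
Line 5: ['rectangle'] (min_width=9, slack=3)
Line 6: ['guitar'] (min_width=6, slack=6)
Line 7: ['orange', 'young'] (min_width=12, slack=0)
Line 8: ['elephant'] (min_width=8, slack=4)
Line 9: ['green', 'ocean'] (min_width=11, slack=1)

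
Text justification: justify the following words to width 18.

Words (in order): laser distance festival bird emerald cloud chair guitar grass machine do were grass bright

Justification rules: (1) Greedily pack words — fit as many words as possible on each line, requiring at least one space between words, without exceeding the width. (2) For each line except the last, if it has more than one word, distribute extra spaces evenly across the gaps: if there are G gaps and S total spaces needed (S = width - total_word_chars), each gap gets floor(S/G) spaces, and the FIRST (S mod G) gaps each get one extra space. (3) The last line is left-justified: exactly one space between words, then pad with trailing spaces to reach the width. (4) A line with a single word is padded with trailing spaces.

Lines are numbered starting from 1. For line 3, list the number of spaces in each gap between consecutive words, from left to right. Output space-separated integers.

Answer: 6

Derivation:
Line 1: ['laser', 'distance'] (min_width=14, slack=4)
Line 2: ['festival', 'bird'] (min_width=13, slack=5)
Line 3: ['emerald', 'cloud'] (min_width=13, slack=5)
Line 4: ['chair', 'guitar', 'grass'] (min_width=18, slack=0)
Line 5: ['machine', 'do', 'were'] (min_width=15, slack=3)
Line 6: ['grass', 'bright'] (min_width=12, slack=6)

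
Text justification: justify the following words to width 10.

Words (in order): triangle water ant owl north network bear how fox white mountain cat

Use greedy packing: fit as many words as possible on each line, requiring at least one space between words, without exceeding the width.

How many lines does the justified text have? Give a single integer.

Answer: 8

Derivation:
Line 1: ['triangle'] (min_width=8, slack=2)
Line 2: ['water', 'ant'] (min_width=9, slack=1)
Line 3: ['owl', 'north'] (min_width=9, slack=1)
Line 4: ['network'] (min_width=7, slack=3)
Line 5: ['bear', 'how'] (min_width=8, slack=2)
Line 6: ['fox', 'white'] (min_width=9, slack=1)
Line 7: ['mountain'] (min_width=8, slack=2)
Line 8: ['cat'] (min_width=3, slack=7)
Total lines: 8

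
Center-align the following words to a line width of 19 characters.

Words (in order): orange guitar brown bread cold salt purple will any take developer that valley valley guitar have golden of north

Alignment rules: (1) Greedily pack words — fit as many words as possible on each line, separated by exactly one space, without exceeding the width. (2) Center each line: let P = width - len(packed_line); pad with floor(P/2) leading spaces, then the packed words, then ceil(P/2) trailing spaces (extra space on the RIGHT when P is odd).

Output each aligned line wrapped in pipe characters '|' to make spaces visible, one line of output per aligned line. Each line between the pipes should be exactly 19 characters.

Answer: |orange guitar brown|
|  bread cold salt  |
|  purple will any  |
|take developer that|
|   valley valley   |
|guitar have golden |
|     of north      |

Derivation:
Line 1: ['orange', 'guitar', 'brown'] (min_width=19, slack=0)
Line 2: ['bread', 'cold', 'salt'] (min_width=15, slack=4)
Line 3: ['purple', 'will', 'any'] (min_width=15, slack=4)
Line 4: ['take', 'developer', 'that'] (min_width=19, slack=0)
Line 5: ['valley', 'valley'] (min_width=13, slack=6)
Line 6: ['guitar', 'have', 'golden'] (min_width=18, slack=1)
Line 7: ['of', 'north'] (min_width=8, slack=11)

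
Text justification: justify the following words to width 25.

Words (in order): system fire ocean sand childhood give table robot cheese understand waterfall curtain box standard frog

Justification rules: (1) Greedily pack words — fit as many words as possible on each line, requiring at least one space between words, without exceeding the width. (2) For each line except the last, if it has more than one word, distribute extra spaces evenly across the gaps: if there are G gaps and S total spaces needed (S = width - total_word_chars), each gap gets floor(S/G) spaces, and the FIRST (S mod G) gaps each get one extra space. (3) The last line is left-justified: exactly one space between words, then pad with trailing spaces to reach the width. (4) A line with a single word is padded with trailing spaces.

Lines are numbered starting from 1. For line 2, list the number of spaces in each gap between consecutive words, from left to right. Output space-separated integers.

Line 1: ['system', 'fire', 'ocean', 'sand'] (min_width=22, slack=3)
Line 2: ['childhood', 'give', 'table'] (min_width=20, slack=5)
Line 3: ['robot', 'cheese', 'understand'] (min_width=23, slack=2)
Line 4: ['waterfall', 'curtain', 'box'] (min_width=21, slack=4)
Line 5: ['standard', 'frog'] (min_width=13, slack=12)

Answer: 4 3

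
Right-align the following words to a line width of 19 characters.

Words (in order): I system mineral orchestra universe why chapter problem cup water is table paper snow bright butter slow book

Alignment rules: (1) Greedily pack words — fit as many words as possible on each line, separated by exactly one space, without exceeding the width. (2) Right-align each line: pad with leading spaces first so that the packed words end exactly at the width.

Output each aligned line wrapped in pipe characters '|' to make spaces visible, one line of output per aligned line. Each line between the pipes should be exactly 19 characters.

Line 1: ['I', 'system', 'mineral'] (min_width=16, slack=3)
Line 2: ['orchestra', 'universe'] (min_width=18, slack=1)
Line 3: ['why', 'chapter', 'problem'] (min_width=19, slack=0)
Line 4: ['cup', 'water', 'is', 'table'] (min_width=18, slack=1)
Line 5: ['paper', 'snow', 'bright'] (min_width=17, slack=2)
Line 6: ['butter', 'slow', 'book'] (min_width=16, slack=3)

Answer: |   I system mineral|
| orchestra universe|
|why chapter problem|
| cup water is table|
|  paper snow bright|
|   butter slow book|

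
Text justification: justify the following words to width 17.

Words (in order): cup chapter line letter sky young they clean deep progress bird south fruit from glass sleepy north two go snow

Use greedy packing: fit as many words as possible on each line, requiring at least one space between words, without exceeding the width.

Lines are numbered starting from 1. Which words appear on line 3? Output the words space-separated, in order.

Line 1: ['cup', 'chapter', 'line'] (min_width=16, slack=1)
Line 2: ['letter', 'sky', 'young'] (min_width=16, slack=1)
Line 3: ['they', 'clean', 'deep'] (min_width=15, slack=2)
Line 4: ['progress', 'bird'] (min_width=13, slack=4)
Line 5: ['south', 'fruit', 'from'] (min_width=16, slack=1)
Line 6: ['glass', 'sleepy'] (min_width=12, slack=5)
Line 7: ['north', 'two', 'go', 'snow'] (min_width=17, slack=0)

Answer: they clean deep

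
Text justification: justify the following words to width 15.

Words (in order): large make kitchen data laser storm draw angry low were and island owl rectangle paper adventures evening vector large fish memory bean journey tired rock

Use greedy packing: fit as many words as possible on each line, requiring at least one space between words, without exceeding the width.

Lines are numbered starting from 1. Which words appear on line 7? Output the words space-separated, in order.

Answer: paper

Derivation:
Line 1: ['large', 'make'] (min_width=10, slack=5)
Line 2: ['kitchen', 'data'] (min_width=12, slack=3)
Line 3: ['laser', 'storm'] (min_width=11, slack=4)
Line 4: ['draw', 'angry', 'low'] (min_width=14, slack=1)
Line 5: ['were', 'and', 'island'] (min_width=15, slack=0)
Line 6: ['owl', 'rectangle'] (min_width=13, slack=2)
Line 7: ['paper'] (min_width=5, slack=10)
Line 8: ['adventures'] (min_width=10, slack=5)
Line 9: ['evening', 'vector'] (min_width=14, slack=1)
Line 10: ['large', 'fish'] (min_width=10, slack=5)
Line 11: ['memory', 'bean'] (min_width=11, slack=4)
Line 12: ['journey', 'tired'] (min_width=13, slack=2)
Line 13: ['rock'] (min_width=4, slack=11)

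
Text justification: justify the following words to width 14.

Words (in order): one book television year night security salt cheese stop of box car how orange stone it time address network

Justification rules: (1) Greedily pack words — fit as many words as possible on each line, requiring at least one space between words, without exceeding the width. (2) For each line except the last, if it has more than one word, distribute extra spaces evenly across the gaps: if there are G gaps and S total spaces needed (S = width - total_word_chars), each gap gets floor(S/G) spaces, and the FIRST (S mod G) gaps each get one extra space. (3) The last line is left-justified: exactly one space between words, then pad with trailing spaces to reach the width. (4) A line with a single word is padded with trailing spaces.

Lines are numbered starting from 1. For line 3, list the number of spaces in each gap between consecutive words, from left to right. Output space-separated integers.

Line 1: ['one', 'book'] (min_width=8, slack=6)
Line 2: ['television'] (min_width=10, slack=4)
Line 3: ['year', 'night'] (min_width=10, slack=4)
Line 4: ['security', 'salt'] (min_width=13, slack=1)
Line 5: ['cheese', 'stop', 'of'] (min_width=14, slack=0)
Line 6: ['box', 'car', 'how'] (min_width=11, slack=3)
Line 7: ['orange', 'stone'] (min_width=12, slack=2)
Line 8: ['it', 'time'] (min_width=7, slack=7)
Line 9: ['address'] (min_width=7, slack=7)
Line 10: ['network'] (min_width=7, slack=7)

Answer: 5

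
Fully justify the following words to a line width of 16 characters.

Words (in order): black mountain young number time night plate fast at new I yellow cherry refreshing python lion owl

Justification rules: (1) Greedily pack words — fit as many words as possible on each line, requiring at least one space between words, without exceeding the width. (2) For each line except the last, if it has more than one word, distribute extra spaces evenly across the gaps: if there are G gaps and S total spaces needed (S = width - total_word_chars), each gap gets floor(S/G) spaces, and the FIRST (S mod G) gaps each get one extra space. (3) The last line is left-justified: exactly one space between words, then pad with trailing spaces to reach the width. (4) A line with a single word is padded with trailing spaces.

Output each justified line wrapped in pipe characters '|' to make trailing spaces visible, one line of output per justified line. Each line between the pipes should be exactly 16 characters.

Answer: |black   mountain|
|young     number|
|time night plate|
|fast  at  new  I|
|yellow    cherry|
|refreshing      |
|python lion owl |

Derivation:
Line 1: ['black', 'mountain'] (min_width=14, slack=2)
Line 2: ['young', 'number'] (min_width=12, slack=4)
Line 3: ['time', 'night', 'plate'] (min_width=16, slack=0)
Line 4: ['fast', 'at', 'new', 'I'] (min_width=13, slack=3)
Line 5: ['yellow', 'cherry'] (min_width=13, slack=3)
Line 6: ['refreshing'] (min_width=10, slack=6)
Line 7: ['python', 'lion', 'owl'] (min_width=15, slack=1)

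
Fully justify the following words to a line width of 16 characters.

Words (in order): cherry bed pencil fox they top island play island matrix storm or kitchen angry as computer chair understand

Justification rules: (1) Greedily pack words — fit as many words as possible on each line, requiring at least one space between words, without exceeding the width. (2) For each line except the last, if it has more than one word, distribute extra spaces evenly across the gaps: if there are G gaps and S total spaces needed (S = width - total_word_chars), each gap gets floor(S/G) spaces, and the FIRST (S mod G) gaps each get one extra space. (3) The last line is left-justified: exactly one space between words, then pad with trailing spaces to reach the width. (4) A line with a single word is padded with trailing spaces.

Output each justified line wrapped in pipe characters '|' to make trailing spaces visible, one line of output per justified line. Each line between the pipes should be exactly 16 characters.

Line 1: ['cherry', 'bed'] (min_width=10, slack=6)
Line 2: ['pencil', 'fox', 'they'] (min_width=15, slack=1)
Line 3: ['top', 'island', 'play'] (min_width=15, slack=1)
Line 4: ['island', 'matrix'] (min_width=13, slack=3)
Line 5: ['storm', 'or', 'kitchen'] (min_width=16, slack=0)
Line 6: ['angry', 'as'] (min_width=8, slack=8)
Line 7: ['computer', 'chair'] (min_width=14, slack=2)
Line 8: ['understand'] (min_width=10, slack=6)

Answer: |cherry       bed|
|pencil  fox they|
|top  island play|
|island    matrix|
|storm or kitchen|
|angry         as|
|computer   chair|
|understand      |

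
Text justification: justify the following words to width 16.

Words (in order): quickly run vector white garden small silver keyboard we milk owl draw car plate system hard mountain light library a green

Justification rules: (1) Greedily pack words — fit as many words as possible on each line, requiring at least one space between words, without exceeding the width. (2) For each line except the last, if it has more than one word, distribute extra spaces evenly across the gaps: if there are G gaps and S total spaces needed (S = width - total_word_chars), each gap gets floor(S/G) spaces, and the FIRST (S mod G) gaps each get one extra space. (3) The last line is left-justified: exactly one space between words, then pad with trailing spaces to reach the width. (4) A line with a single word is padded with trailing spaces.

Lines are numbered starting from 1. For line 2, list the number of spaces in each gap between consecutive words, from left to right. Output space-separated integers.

Answer: 5

Derivation:
Line 1: ['quickly', 'run'] (min_width=11, slack=5)
Line 2: ['vector', 'white'] (min_width=12, slack=4)
Line 3: ['garden', 'small'] (min_width=12, slack=4)
Line 4: ['silver', 'keyboard'] (min_width=15, slack=1)
Line 5: ['we', 'milk', 'owl', 'draw'] (min_width=16, slack=0)
Line 6: ['car', 'plate', 'system'] (min_width=16, slack=0)
Line 7: ['hard', 'mountain'] (min_width=13, slack=3)
Line 8: ['light', 'library', 'a'] (min_width=15, slack=1)
Line 9: ['green'] (min_width=5, slack=11)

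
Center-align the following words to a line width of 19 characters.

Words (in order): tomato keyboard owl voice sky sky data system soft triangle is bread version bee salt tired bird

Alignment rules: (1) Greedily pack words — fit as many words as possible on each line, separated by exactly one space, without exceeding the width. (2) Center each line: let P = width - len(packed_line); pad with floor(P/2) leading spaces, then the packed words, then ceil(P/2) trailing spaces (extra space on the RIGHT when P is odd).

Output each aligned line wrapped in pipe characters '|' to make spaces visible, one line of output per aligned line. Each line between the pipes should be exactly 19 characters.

Line 1: ['tomato', 'keyboard', 'owl'] (min_width=19, slack=0)
Line 2: ['voice', 'sky', 'sky', 'data'] (min_width=18, slack=1)
Line 3: ['system', 'soft'] (min_width=11, slack=8)
Line 4: ['triangle', 'is', 'bread'] (min_width=17, slack=2)
Line 5: ['version', 'bee', 'salt'] (min_width=16, slack=3)
Line 6: ['tired', 'bird'] (min_width=10, slack=9)

Answer: |tomato keyboard owl|
|voice sky sky data |
|    system soft    |
| triangle is bread |
| version bee salt  |
|    tired bird     |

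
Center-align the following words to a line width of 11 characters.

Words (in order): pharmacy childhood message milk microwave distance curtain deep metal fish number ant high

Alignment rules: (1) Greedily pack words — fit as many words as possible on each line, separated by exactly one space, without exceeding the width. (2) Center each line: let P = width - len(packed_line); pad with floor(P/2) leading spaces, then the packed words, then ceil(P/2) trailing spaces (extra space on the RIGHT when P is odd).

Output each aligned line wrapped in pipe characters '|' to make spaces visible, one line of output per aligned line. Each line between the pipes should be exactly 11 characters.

Answer: | pharmacy  |
| childhood |
|  message  |
|   milk    |
| microwave |
| distance  |
|  curtain  |
|deep metal |
|fish number|
| ant high  |

Derivation:
Line 1: ['pharmacy'] (min_width=8, slack=3)
Line 2: ['childhood'] (min_width=9, slack=2)
Line 3: ['message'] (min_width=7, slack=4)
Line 4: ['milk'] (min_width=4, slack=7)
Line 5: ['microwave'] (min_width=9, slack=2)
Line 6: ['distance'] (min_width=8, slack=3)
Line 7: ['curtain'] (min_width=7, slack=4)
Line 8: ['deep', 'metal'] (min_width=10, slack=1)
Line 9: ['fish', 'number'] (min_width=11, slack=0)
Line 10: ['ant', 'high'] (min_width=8, slack=3)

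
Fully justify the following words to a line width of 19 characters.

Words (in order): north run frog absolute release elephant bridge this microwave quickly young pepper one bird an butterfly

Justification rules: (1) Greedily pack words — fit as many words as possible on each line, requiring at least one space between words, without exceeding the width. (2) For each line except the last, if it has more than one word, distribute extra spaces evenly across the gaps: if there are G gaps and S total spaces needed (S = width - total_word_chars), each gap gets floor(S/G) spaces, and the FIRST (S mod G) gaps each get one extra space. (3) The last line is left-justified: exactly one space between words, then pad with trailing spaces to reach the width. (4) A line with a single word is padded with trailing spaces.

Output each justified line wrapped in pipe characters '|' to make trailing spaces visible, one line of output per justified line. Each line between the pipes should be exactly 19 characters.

Answer: |north    run   frog|
|absolute    release|
|elephant     bridge|
|this      microwave|
|quickly       young|
|pepper  one bird an|
|butterfly          |

Derivation:
Line 1: ['north', 'run', 'frog'] (min_width=14, slack=5)
Line 2: ['absolute', 'release'] (min_width=16, slack=3)
Line 3: ['elephant', 'bridge'] (min_width=15, slack=4)
Line 4: ['this', 'microwave'] (min_width=14, slack=5)
Line 5: ['quickly', 'young'] (min_width=13, slack=6)
Line 6: ['pepper', 'one', 'bird', 'an'] (min_width=18, slack=1)
Line 7: ['butterfly'] (min_width=9, slack=10)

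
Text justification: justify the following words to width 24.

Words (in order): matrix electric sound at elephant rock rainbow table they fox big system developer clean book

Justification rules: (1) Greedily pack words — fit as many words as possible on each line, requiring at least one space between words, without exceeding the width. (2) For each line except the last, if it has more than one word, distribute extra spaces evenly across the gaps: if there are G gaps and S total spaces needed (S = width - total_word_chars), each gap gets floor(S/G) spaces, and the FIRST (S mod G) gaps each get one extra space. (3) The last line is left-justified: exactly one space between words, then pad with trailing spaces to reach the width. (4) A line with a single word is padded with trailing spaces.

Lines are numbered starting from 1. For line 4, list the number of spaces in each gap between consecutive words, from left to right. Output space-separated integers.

Line 1: ['matrix', 'electric', 'sound', 'at'] (min_width=24, slack=0)
Line 2: ['elephant', 'rock', 'rainbow'] (min_width=21, slack=3)
Line 3: ['table', 'they', 'fox', 'big'] (min_width=18, slack=6)
Line 4: ['system', 'developer', 'clean'] (min_width=22, slack=2)
Line 5: ['book'] (min_width=4, slack=20)

Answer: 2 2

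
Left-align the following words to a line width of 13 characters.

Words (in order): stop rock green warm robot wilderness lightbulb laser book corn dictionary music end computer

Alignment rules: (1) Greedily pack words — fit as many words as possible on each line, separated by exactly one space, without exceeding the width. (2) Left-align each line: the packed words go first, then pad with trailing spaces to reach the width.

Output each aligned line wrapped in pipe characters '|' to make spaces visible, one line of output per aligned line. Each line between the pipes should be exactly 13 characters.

Line 1: ['stop', 'rock'] (min_width=9, slack=4)
Line 2: ['green', 'warm'] (min_width=10, slack=3)
Line 3: ['robot'] (min_width=5, slack=8)
Line 4: ['wilderness'] (min_width=10, slack=3)
Line 5: ['lightbulb'] (min_width=9, slack=4)
Line 6: ['laser', 'book'] (min_width=10, slack=3)
Line 7: ['corn'] (min_width=4, slack=9)
Line 8: ['dictionary'] (min_width=10, slack=3)
Line 9: ['music', 'end'] (min_width=9, slack=4)
Line 10: ['computer'] (min_width=8, slack=5)

Answer: |stop rock    |
|green warm   |
|robot        |
|wilderness   |
|lightbulb    |
|laser book   |
|corn         |
|dictionary   |
|music end    |
|computer     |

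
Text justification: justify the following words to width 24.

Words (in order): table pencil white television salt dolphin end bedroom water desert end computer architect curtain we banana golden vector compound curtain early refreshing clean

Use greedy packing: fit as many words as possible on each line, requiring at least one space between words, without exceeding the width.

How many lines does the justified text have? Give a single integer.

Answer: 7

Derivation:
Line 1: ['table', 'pencil', 'white'] (min_width=18, slack=6)
Line 2: ['television', 'salt', 'dolphin'] (min_width=23, slack=1)
Line 3: ['end', 'bedroom', 'water', 'desert'] (min_width=24, slack=0)
Line 4: ['end', 'computer', 'architect'] (min_width=22, slack=2)
Line 5: ['curtain', 'we', 'banana', 'golden'] (min_width=24, slack=0)
Line 6: ['vector', 'compound', 'curtain'] (min_width=23, slack=1)
Line 7: ['early', 'refreshing', 'clean'] (min_width=22, slack=2)
Total lines: 7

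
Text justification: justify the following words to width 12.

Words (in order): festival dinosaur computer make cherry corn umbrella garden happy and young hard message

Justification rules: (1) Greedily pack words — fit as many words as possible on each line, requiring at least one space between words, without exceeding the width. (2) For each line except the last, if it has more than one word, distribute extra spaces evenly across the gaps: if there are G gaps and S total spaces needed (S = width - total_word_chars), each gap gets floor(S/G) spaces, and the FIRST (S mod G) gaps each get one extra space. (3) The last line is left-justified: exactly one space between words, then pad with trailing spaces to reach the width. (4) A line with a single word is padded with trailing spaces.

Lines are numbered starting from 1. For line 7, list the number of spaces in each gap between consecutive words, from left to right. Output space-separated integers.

Answer: 1

Derivation:
Line 1: ['festival'] (min_width=8, slack=4)
Line 2: ['dinosaur'] (min_width=8, slack=4)
Line 3: ['computer'] (min_width=8, slack=4)
Line 4: ['make', 'cherry'] (min_width=11, slack=1)
Line 5: ['corn'] (min_width=4, slack=8)
Line 6: ['umbrella'] (min_width=8, slack=4)
Line 7: ['garden', 'happy'] (min_width=12, slack=0)
Line 8: ['and', 'young'] (min_width=9, slack=3)
Line 9: ['hard', 'message'] (min_width=12, slack=0)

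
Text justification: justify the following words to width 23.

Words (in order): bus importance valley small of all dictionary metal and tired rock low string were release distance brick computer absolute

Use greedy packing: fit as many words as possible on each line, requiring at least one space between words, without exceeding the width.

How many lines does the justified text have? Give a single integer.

Answer: 6

Derivation:
Line 1: ['bus', 'importance', 'valley'] (min_width=21, slack=2)
Line 2: ['small', 'of', 'all', 'dictionary'] (min_width=23, slack=0)
Line 3: ['metal', 'and', 'tired', 'rock'] (min_width=20, slack=3)
Line 4: ['low', 'string', 'were', 'release'] (min_width=23, slack=0)
Line 5: ['distance', 'brick', 'computer'] (min_width=23, slack=0)
Line 6: ['absolute'] (min_width=8, slack=15)
Total lines: 6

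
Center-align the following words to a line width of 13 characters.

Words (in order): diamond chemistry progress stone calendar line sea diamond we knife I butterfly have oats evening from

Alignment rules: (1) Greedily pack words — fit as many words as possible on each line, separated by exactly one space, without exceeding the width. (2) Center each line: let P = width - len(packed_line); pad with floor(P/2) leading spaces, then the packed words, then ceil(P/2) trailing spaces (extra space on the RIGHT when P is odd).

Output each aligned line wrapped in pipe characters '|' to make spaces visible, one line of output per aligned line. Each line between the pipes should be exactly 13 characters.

Line 1: ['diamond'] (min_width=7, slack=6)
Line 2: ['chemistry'] (min_width=9, slack=4)
Line 3: ['progress'] (min_width=8, slack=5)
Line 4: ['stone'] (min_width=5, slack=8)
Line 5: ['calendar', 'line'] (min_width=13, slack=0)
Line 6: ['sea', 'diamond'] (min_width=11, slack=2)
Line 7: ['we', 'knife', 'I'] (min_width=10, slack=3)
Line 8: ['butterfly'] (min_width=9, slack=4)
Line 9: ['have', 'oats'] (min_width=9, slack=4)
Line 10: ['evening', 'from'] (min_width=12, slack=1)

Answer: |   diamond   |
|  chemistry  |
|  progress   |
|    stone    |
|calendar line|
| sea diamond |
| we knife I  |
|  butterfly  |
|  have oats  |
|evening from |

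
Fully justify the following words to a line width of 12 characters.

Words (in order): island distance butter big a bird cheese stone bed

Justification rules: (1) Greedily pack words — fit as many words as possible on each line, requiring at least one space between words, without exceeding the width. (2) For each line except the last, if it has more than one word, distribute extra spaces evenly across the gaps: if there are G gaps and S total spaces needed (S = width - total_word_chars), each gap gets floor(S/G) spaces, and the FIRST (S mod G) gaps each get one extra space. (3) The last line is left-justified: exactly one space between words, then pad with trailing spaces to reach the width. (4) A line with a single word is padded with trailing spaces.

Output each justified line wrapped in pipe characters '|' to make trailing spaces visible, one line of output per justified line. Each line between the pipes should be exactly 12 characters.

Line 1: ['island'] (min_width=6, slack=6)
Line 2: ['distance'] (min_width=8, slack=4)
Line 3: ['butter', 'big', 'a'] (min_width=12, slack=0)
Line 4: ['bird', 'cheese'] (min_width=11, slack=1)
Line 5: ['stone', 'bed'] (min_width=9, slack=3)

Answer: |island      |
|distance    |
|butter big a|
|bird  cheese|
|stone bed   |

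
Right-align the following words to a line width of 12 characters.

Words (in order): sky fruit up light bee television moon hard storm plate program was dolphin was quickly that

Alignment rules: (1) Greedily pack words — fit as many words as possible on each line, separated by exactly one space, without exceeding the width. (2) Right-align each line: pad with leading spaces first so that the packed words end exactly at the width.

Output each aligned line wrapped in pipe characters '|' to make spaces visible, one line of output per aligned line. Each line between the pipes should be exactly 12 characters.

Line 1: ['sky', 'fruit', 'up'] (min_width=12, slack=0)
Line 2: ['light', 'bee'] (min_width=9, slack=3)
Line 3: ['television'] (min_width=10, slack=2)
Line 4: ['moon', 'hard'] (min_width=9, slack=3)
Line 5: ['storm', 'plate'] (min_width=11, slack=1)
Line 6: ['program', 'was'] (min_width=11, slack=1)
Line 7: ['dolphin', 'was'] (min_width=11, slack=1)
Line 8: ['quickly', 'that'] (min_width=12, slack=0)

Answer: |sky fruit up|
|   light bee|
|  television|
|   moon hard|
| storm plate|
| program was|
| dolphin was|
|quickly that|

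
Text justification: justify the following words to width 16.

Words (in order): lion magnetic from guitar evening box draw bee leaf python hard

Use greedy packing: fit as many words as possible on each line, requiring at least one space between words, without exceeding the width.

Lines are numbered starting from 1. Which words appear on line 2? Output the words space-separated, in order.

Line 1: ['lion', 'magnetic'] (min_width=13, slack=3)
Line 2: ['from', 'guitar'] (min_width=11, slack=5)
Line 3: ['evening', 'box', 'draw'] (min_width=16, slack=0)
Line 4: ['bee', 'leaf', 'python'] (min_width=15, slack=1)
Line 5: ['hard'] (min_width=4, slack=12)

Answer: from guitar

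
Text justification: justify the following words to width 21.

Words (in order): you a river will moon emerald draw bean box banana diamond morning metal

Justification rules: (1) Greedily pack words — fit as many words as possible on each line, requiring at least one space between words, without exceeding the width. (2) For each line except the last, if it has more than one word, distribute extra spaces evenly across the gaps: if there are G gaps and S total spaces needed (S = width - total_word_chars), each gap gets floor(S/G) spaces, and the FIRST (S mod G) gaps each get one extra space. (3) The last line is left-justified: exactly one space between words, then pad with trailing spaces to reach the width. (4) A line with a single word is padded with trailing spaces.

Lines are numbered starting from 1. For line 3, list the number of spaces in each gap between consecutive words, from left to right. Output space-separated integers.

Line 1: ['you', 'a', 'river', 'will', 'moon'] (min_width=21, slack=0)
Line 2: ['emerald', 'draw', 'bean', 'box'] (min_width=21, slack=0)
Line 3: ['banana', 'diamond'] (min_width=14, slack=7)
Line 4: ['morning', 'metal'] (min_width=13, slack=8)

Answer: 8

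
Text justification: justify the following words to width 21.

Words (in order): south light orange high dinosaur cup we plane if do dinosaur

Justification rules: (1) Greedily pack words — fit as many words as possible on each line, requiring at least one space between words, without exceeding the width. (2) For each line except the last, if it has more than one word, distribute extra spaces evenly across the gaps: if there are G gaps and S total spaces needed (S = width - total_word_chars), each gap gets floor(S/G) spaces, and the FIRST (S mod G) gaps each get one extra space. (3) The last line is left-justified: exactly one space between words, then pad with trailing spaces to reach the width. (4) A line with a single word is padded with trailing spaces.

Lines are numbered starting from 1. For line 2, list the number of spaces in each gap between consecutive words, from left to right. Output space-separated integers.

Answer: 2 1 1

Derivation:
Line 1: ['south', 'light', 'orange'] (min_width=18, slack=3)
Line 2: ['high', 'dinosaur', 'cup', 'we'] (min_width=20, slack=1)
Line 3: ['plane', 'if', 'do', 'dinosaur'] (min_width=20, slack=1)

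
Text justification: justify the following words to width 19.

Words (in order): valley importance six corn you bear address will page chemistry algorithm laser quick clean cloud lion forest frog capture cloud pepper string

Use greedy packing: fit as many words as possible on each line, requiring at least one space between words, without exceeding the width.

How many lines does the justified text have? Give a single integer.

Answer: 8

Derivation:
Line 1: ['valley', 'importance'] (min_width=17, slack=2)
Line 2: ['six', 'corn', 'you', 'bear'] (min_width=17, slack=2)
Line 3: ['address', 'will', 'page'] (min_width=17, slack=2)
Line 4: ['chemistry', 'algorithm'] (min_width=19, slack=0)
Line 5: ['laser', 'quick', 'clean'] (min_width=17, slack=2)
Line 6: ['cloud', 'lion', 'forest'] (min_width=17, slack=2)
Line 7: ['frog', 'capture', 'cloud'] (min_width=18, slack=1)
Line 8: ['pepper', 'string'] (min_width=13, slack=6)
Total lines: 8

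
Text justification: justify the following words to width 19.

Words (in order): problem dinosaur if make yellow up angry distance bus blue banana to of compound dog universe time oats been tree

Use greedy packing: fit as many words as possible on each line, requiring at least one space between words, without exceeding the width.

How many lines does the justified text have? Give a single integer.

Answer: 7

Derivation:
Line 1: ['problem', 'dinosaur', 'if'] (min_width=19, slack=0)
Line 2: ['make', 'yellow', 'up'] (min_width=14, slack=5)
Line 3: ['angry', 'distance', 'bus'] (min_width=18, slack=1)
Line 4: ['blue', 'banana', 'to', 'of'] (min_width=17, slack=2)
Line 5: ['compound', 'dog'] (min_width=12, slack=7)
Line 6: ['universe', 'time', 'oats'] (min_width=18, slack=1)
Line 7: ['been', 'tree'] (min_width=9, slack=10)
Total lines: 7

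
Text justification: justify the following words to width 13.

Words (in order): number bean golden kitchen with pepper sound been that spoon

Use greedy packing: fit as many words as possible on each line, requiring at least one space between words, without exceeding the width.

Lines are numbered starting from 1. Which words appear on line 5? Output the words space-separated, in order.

Answer: been that

Derivation:
Line 1: ['number', 'bean'] (min_width=11, slack=2)
Line 2: ['golden'] (min_width=6, slack=7)
Line 3: ['kitchen', 'with'] (min_width=12, slack=1)
Line 4: ['pepper', 'sound'] (min_width=12, slack=1)
Line 5: ['been', 'that'] (min_width=9, slack=4)
Line 6: ['spoon'] (min_width=5, slack=8)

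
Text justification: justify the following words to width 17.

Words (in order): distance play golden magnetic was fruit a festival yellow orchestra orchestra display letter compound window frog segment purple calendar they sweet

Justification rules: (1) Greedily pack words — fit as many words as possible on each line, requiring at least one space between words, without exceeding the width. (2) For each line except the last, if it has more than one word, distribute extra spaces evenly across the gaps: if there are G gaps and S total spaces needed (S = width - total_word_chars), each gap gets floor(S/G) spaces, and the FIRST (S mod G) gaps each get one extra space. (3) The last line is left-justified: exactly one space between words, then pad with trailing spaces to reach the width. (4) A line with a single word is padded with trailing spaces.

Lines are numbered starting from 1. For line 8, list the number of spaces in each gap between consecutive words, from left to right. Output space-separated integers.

Answer: 7

Derivation:
Line 1: ['distance', 'play'] (min_width=13, slack=4)
Line 2: ['golden', 'magnetic'] (min_width=15, slack=2)
Line 3: ['was', 'fruit', 'a'] (min_width=11, slack=6)
Line 4: ['festival', 'yellow'] (min_width=15, slack=2)
Line 5: ['orchestra'] (min_width=9, slack=8)
Line 6: ['orchestra', 'display'] (min_width=17, slack=0)
Line 7: ['letter', 'compound'] (min_width=15, slack=2)
Line 8: ['window', 'frog'] (min_width=11, slack=6)
Line 9: ['segment', 'purple'] (min_width=14, slack=3)
Line 10: ['calendar', 'they'] (min_width=13, slack=4)
Line 11: ['sweet'] (min_width=5, slack=12)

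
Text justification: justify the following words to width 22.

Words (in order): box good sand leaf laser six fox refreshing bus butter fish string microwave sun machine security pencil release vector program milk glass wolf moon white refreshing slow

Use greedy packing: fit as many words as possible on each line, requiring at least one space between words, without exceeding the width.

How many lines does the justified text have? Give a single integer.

Line 1: ['box', 'good', 'sand', 'leaf'] (min_width=18, slack=4)
Line 2: ['laser', 'six', 'fox'] (min_width=13, slack=9)
Line 3: ['refreshing', 'bus', 'butter'] (min_width=21, slack=1)
Line 4: ['fish', 'string', 'microwave'] (min_width=21, slack=1)
Line 5: ['sun', 'machine', 'security'] (min_width=20, slack=2)
Line 6: ['pencil', 'release', 'vector'] (min_width=21, slack=1)
Line 7: ['program', 'milk', 'glass'] (min_width=18, slack=4)
Line 8: ['wolf', 'moon', 'white'] (min_width=15, slack=7)
Line 9: ['refreshing', 'slow'] (min_width=15, slack=7)
Total lines: 9

Answer: 9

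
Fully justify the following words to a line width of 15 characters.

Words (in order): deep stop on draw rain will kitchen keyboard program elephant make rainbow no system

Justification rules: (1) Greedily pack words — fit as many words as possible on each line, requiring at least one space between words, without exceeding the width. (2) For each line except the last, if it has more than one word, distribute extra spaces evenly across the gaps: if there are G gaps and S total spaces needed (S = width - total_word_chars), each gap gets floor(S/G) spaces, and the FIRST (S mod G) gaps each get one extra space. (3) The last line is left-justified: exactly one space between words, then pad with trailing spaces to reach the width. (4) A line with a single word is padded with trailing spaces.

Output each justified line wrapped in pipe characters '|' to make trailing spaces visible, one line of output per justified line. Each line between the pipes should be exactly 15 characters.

Line 1: ['deep', 'stop', 'on'] (min_width=12, slack=3)
Line 2: ['draw', 'rain', 'will'] (min_width=14, slack=1)
Line 3: ['kitchen'] (min_width=7, slack=8)
Line 4: ['keyboard'] (min_width=8, slack=7)
Line 5: ['program'] (min_width=7, slack=8)
Line 6: ['elephant', 'make'] (min_width=13, slack=2)
Line 7: ['rainbow', 'no'] (min_width=10, slack=5)
Line 8: ['system'] (min_width=6, slack=9)

Answer: |deep   stop  on|
|draw  rain will|
|kitchen        |
|keyboard       |
|program        |
|elephant   make|
|rainbow      no|
|system         |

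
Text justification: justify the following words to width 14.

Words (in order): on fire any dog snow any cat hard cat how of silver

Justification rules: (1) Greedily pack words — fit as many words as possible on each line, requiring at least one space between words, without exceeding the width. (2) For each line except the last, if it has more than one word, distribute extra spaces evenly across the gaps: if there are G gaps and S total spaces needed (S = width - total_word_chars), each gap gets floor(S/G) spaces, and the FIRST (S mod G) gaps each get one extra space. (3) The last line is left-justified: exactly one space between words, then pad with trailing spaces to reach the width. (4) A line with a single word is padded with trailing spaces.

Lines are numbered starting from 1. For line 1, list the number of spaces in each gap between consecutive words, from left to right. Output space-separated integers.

Answer: 3 2

Derivation:
Line 1: ['on', 'fire', 'any'] (min_width=11, slack=3)
Line 2: ['dog', 'snow', 'any'] (min_width=12, slack=2)
Line 3: ['cat', 'hard', 'cat'] (min_width=12, slack=2)
Line 4: ['how', 'of', 'silver'] (min_width=13, slack=1)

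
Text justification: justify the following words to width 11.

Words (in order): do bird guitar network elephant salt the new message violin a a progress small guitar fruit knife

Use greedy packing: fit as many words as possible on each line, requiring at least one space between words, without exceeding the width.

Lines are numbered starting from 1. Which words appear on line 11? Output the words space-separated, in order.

Line 1: ['do', 'bird'] (min_width=7, slack=4)
Line 2: ['guitar'] (min_width=6, slack=5)
Line 3: ['network'] (min_width=7, slack=4)
Line 4: ['elephant'] (min_width=8, slack=3)
Line 5: ['salt', 'the'] (min_width=8, slack=3)
Line 6: ['new', 'message'] (min_width=11, slack=0)
Line 7: ['violin', 'a', 'a'] (min_width=10, slack=1)
Line 8: ['progress'] (min_width=8, slack=3)
Line 9: ['small'] (min_width=5, slack=6)
Line 10: ['guitar'] (min_width=6, slack=5)
Line 11: ['fruit', 'knife'] (min_width=11, slack=0)

Answer: fruit knife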